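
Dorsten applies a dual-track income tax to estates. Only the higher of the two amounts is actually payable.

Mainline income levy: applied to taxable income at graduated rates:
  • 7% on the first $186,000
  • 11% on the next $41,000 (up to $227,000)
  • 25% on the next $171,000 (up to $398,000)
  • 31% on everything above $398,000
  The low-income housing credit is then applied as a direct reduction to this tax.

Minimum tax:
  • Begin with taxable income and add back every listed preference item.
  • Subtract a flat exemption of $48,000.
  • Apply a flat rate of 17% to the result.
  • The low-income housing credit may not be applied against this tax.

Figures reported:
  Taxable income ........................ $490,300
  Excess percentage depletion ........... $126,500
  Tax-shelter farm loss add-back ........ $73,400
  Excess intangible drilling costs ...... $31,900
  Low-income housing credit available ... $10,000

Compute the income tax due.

$114,597

Minimum tax:
  Adjusted income: $490,300 + $126,500 + $73,400 + $31,900 = $722,100
  Less exemption $48,000 → base $674,100
  $674,100 × 17% = $114,597

Mainline income levy:
  $186,000 × 7% = $13,020
  $41,000 × 11% = $4,510
  $171,000 × 25% = $42,750
  $92,300 × 31% = $28,613
  → $88,893
  Less low-income housing credit $10,000 → $78,893

$114,597 > $78,893, so the minimum tax is the binding amount.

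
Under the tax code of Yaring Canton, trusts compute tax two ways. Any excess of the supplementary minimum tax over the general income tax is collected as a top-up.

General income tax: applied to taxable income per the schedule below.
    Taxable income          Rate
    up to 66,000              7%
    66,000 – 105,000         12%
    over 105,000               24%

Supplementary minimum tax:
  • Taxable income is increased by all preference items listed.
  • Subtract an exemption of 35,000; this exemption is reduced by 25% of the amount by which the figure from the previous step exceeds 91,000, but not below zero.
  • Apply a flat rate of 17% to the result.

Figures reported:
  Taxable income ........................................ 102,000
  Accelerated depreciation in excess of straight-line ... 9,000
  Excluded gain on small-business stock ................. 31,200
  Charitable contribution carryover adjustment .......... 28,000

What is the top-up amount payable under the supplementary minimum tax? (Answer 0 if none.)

17,410

Supplementary minimum tax:
  Adjusted income: 102,000 + 9,000 + 31,200 + 28,000 = 170,200
  Exemption: 35,000 − 25% × (170,200 − 91,000) = 35,000 − 19,800 = 15,200
  Base: 170,200 − 15,200 = 155,000
  155,000 × 17% = 26,350

General income tax:
  66,000 × 7% = 4,620
  36,000 × 12% = 4,320
  → 8,940

Excess of supplementary minimum tax over general income tax: 26,350 − 8,940 = 17,410.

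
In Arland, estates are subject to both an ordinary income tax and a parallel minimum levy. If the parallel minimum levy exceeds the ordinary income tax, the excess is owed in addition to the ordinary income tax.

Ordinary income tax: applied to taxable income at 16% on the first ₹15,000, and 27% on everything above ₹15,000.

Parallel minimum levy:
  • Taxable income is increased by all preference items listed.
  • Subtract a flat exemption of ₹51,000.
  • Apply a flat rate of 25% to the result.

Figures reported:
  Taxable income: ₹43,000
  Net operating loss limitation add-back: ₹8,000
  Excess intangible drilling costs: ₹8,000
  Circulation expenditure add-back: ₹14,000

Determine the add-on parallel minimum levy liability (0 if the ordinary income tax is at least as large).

₹0

Ordinary income tax:
  ₹15,000 × 16% = ₹2,400
  ₹28,000 × 27% = ₹7,560
  → ₹9,960

Parallel minimum levy:
  Adjusted income: ₹43,000 + ₹8,000 + ₹8,000 + ₹14,000 = ₹73,000
  Less exemption ₹51,000 → base ₹22,000
  ₹22,000 × 25% = ₹5,500

₹5,500 ≤ ₹9,960, so no add-on is due.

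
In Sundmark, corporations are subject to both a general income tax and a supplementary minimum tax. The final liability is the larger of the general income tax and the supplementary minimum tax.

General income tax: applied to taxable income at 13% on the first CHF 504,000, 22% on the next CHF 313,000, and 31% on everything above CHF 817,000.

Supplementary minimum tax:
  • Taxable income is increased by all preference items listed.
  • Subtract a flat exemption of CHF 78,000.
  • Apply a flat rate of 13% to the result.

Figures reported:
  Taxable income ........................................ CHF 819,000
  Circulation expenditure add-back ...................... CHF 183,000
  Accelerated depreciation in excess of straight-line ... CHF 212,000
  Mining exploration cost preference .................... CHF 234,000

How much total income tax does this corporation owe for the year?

Supplementary minimum tax:
  Adjusted income: CHF 819,000 + CHF 183,000 + CHF 212,000 + CHF 234,000 = CHF 1,448,000
  Less exemption CHF 78,000 → base CHF 1,370,000
  CHF 1,370,000 × 13% = CHF 178,100

General income tax:
  CHF 504,000 × 13% = CHF 65,520
  CHF 313,000 × 22% = CHF 68,860
  CHF 2,000 × 31% = CHF 620
  → CHF 135,000

CHF 178,100 > CHF 135,000, so the supplementary minimum tax is the binding amount.

CHF 178,100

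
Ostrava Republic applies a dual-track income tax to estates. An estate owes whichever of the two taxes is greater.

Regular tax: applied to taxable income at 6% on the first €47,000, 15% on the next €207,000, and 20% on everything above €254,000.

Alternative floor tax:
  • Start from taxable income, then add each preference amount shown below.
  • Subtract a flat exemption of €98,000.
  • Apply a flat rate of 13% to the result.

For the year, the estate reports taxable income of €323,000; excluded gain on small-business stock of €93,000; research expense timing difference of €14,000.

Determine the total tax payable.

€47,670

Regular tax:
  €47,000 × 6% = €2,820
  €207,000 × 15% = €31,050
  €69,000 × 20% = €13,800
  → €47,670

Alternative floor tax:
  Adjusted income: €323,000 + €93,000 + €14,000 = €430,000
  Less exemption €98,000 → base €332,000
  €332,000 × 13% = €43,160

€47,670 > €43,160, so the regular tax governs.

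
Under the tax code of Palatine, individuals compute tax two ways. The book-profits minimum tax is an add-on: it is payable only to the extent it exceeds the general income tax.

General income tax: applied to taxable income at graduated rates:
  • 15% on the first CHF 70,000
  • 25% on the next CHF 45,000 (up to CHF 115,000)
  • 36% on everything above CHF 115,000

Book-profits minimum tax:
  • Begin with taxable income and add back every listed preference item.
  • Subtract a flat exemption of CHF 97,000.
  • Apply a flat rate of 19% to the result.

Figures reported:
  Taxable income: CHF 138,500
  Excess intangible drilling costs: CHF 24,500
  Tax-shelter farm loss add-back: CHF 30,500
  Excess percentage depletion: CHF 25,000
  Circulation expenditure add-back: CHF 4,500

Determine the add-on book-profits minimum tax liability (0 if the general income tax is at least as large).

CHF 0

Book-profits minimum tax:
  Adjusted income: CHF 138,500 + CHF 24,500 + CHF 30,500 + CHF 25,000 + CHF 4,500 = CHF 223,000
  Less exemption CHF 97,000 → base CHF 126,000
  CHF 126,000 × 19% = CHF 23,940

General income tax:
  CHF 70,000 × 15% = CHF 10,500
  CHF 45,000 × 25% = CHF 11,250
  CHF 23,500 × 36% = CHF 8,460
  → CHF 30,210

CHF 23,940 ≤ CHF 30,210, so no add-on is due.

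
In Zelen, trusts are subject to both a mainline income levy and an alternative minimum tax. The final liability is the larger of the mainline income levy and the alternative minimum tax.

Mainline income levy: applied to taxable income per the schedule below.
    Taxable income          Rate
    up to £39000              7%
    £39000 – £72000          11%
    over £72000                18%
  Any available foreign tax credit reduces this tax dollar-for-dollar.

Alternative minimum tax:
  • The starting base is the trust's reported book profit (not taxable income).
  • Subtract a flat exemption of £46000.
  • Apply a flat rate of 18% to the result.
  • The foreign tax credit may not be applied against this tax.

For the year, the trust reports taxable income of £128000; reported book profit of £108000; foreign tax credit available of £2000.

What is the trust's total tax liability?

£14440

Alternative minimum tax:
  Base (reported book profit): £108000
  Less exemption £46000 → base £62000
  £62000 × 18% = £11160

Mainline income levy:
  £39000 × 7% = £2730
  £33000 × 11% = £3630
  £56000 × 18% = £10080
  → £16440
  Less foreign tax credit £2000 → £14440

£14440 > £11160, so the mainline income levy governs.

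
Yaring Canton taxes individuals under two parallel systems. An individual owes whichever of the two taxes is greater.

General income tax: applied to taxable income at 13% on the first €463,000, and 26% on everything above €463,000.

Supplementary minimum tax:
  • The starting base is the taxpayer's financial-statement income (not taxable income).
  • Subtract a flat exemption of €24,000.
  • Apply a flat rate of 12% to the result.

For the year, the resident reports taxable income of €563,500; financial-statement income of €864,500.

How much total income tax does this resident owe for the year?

€100,860

Supplementary minimum tax:
  Base (financial-statement income): €864,500
  Less exemption €24,000 → base €840,500
  €840,500 × 12% = €100,860

General income tax:
  €463,000 × 13% = €60,190
  €100,500 × 26% = €26,130
  → €86,320

€100,860 > €86,320, so the supplementary minimum tax is the binding amount.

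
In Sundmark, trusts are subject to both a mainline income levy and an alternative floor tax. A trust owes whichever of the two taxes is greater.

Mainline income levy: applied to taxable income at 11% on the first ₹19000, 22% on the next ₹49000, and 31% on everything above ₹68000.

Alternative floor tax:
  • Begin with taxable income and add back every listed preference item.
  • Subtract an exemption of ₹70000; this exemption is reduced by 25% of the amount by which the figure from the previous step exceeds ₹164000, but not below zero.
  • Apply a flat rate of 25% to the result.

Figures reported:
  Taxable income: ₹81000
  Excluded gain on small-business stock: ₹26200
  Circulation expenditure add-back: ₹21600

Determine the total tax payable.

Mainline income levy:
  ₹19000 × 11% = ₹2090
  ₹49000 × 22% = ₹10780
  ₹13000 × 31% = ₹4030
  → ₹16900

Alternative floor tax:
  Adjusted income: ₹81000 + ₹26200 + ₹21600 = ₹128800
  Exemption: ₹128800 ≤ ₹164000, so full ₹70000 applies
  Base: ₹128800 − ₹70000 = ₹58800
  ₹58800 × 25% = ₹14700

₹16900 > ₹14700, so the mainline income levy governs.

₹16900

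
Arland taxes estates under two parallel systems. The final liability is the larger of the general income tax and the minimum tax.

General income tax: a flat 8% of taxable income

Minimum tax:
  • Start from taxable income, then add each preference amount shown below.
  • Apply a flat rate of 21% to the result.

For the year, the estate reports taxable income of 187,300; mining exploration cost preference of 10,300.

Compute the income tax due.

General income tax:
  187,300 × 8% = 14,984

Minimum tax:
  Adjusted income: 187,300 + 10,300 = 197,600
  197,600 × 21% = 41,496

41,496 > 14,984, so the minimum tax is the binding amount.

41,496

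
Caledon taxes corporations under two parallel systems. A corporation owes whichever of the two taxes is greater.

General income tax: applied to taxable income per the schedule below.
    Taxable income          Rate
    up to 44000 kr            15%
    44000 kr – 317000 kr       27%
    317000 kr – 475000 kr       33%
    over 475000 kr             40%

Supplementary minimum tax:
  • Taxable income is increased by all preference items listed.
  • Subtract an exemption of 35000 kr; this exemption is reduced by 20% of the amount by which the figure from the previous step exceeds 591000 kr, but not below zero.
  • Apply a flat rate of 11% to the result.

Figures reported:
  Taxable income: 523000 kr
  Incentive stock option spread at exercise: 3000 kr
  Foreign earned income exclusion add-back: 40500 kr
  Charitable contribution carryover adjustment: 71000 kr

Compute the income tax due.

151650 kr

Supplementary minimum tax:
  Adjusted income: 523000 kr + 3000 kr + 40500 kr + 71000 kr = 637500 kr
  Exemption: 35000 kr − 20% × (637500 kr − 591000 kr) = 35000 kr − 9300 kr = 25700 kr
  Base: 637500 kr − 25700 kr = 611800 kr
  611800 kr × 11% = 67298 kr

General income tax:
  44000 kr × 15% = 6600 kr
  273000 kr × 27% = 73710 kr
  158000 kr × 33% = 52140 kr
  48000 kr × 40% = 19200 kr
  → 151650 kr

151650 kr > 67298 kr, so the general income tax governs.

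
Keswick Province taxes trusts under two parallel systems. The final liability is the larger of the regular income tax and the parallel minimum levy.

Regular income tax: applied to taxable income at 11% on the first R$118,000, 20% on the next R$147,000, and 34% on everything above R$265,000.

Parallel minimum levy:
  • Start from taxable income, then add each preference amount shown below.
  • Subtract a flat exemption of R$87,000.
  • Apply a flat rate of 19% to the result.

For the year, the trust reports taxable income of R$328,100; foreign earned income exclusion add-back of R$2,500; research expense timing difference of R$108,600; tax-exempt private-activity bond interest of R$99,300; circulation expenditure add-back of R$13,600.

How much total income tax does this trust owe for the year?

R$88,369

Parallel minimum levy:
  Adjusted income: R$328,100 + R$2,500 + R$108,600 + R$99,300 + R$13,600 = R$552,100
  Less exemption R$87,000 → base R$465,100
  R$465,100 × 19% = R$88,369

Regular income tax:
  R$118,000 × 11% = R$12,980
  R$147,000 × 20% = R$29,400
  R$63,100 × 34% = R$21,454
  → R$63,834

R$88,369 > R$63,834, so the parallel minimum levy is the binding amount.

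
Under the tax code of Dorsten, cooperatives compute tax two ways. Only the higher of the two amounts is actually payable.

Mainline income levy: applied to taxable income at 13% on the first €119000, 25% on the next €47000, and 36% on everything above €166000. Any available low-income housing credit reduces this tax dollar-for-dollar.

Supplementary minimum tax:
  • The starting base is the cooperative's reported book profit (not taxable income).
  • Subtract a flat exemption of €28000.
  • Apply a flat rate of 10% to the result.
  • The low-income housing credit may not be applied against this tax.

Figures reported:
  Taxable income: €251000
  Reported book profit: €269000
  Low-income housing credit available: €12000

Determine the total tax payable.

Mainline income levy:
  €119000 × 13% = €15470
  €47000 × 25% = €11750
  €85000 × 36% = €30600
  → €57820
  Less low-income housing credit €12000 → €45820

Supplementary minimum tax:
  Base (reported book profit): €269000
  Less exemption €28000 → base €241000
  €241000 × 10% = €24100

€45820 > €24100, so the mainline income levy governs.

€45820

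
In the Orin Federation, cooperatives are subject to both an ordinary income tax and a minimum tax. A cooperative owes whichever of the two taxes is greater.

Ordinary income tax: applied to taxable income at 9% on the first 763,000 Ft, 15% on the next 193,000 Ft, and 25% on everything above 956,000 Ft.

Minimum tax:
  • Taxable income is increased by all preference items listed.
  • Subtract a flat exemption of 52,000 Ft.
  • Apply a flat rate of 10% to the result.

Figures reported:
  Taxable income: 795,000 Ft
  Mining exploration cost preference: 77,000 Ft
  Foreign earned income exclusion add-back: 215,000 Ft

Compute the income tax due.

103,500 Ft

Minimum tax:
  Adjusted income: 795,000 Ft + 77,000 Ft + 215,000 Ft = 1,087,000 Ft
  Less exemption 52,000 Ft → base 1,035,000 Ft
  1,035,000 Ft × 10% = 103,500 Ft

Ordinary income tax:
  763,000 Ft × 9% = 68,670 Ft
  32,000 Ft × 15% = 4,800 Ft
  → 73,470 Ft

103,500 Ft > 73,470 Ft, so the minimum tax is the binding amount.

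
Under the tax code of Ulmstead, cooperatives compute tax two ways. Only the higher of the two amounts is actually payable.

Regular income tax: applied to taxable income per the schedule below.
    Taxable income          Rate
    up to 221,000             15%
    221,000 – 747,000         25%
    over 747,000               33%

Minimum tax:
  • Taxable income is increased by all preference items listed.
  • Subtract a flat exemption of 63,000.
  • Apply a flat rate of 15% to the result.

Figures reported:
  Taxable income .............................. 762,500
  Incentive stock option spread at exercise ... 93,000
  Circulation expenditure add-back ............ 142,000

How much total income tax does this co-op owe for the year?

Minimum tax:
  Adjusted income: 762,500 + 93,000 + 142,000 = 997,500
  Less exemption 63,000 → base 934,500
  934,500 × 15% = 140,175

Regular income tax:
  221,000 × 15% = 33,150
  526,000 × 25% = 131,500
  15,500 × 33% = 5,115
  → 169,765

169,765 > 140,175, so the regular income tax governs.

169,765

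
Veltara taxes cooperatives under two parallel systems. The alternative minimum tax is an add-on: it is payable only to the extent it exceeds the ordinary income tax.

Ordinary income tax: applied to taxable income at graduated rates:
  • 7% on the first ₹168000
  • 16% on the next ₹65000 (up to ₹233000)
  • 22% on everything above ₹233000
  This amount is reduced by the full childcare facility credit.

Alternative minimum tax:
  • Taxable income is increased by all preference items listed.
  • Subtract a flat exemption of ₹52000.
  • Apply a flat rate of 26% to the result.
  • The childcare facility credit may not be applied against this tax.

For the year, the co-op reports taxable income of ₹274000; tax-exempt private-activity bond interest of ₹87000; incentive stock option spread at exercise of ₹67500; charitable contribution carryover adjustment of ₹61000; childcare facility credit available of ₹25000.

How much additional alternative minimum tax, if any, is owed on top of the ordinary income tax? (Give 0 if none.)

Ordinary income tax:
  ₹168000 × 7% = ₹11760
  ₹65000 × 16% = ₹10400
  ₹41000 × 22% = ₹9020
  → ₹31180
  Less childcare facility credit ₹25000 → ₹6180

Alternative minimum tax:
  Adjusted income: ₹274000 + ₹87000 + ₹67500 + ₹61000 = ₹489500
  Less exemption ₹52000 → base ₹437500
  ₹437500 × 26% = ₹113750

Excess of alternative minimum tax over ordinary income tax: ₹113750 − ₹6180 = ₹107570.

₹107570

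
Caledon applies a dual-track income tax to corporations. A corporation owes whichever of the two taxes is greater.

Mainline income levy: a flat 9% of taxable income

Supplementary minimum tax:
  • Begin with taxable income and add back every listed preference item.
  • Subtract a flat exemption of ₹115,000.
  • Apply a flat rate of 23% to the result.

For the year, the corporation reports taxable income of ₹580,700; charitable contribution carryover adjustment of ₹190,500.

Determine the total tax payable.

₹150,926

Mainline income levy:
  ₹580,700 × 9% = ₹52,263

Supplementary minimum tax:
  Adjusted income: ₹580,700 + ₹190,500 = ₹771,200
  Less exemption ₹115,000 → base ₹656,200
  ₹656,200 × 23% = ₹150,926

₹150,926 > ₹52,263, so the supplementary minimum tax is the binding amount.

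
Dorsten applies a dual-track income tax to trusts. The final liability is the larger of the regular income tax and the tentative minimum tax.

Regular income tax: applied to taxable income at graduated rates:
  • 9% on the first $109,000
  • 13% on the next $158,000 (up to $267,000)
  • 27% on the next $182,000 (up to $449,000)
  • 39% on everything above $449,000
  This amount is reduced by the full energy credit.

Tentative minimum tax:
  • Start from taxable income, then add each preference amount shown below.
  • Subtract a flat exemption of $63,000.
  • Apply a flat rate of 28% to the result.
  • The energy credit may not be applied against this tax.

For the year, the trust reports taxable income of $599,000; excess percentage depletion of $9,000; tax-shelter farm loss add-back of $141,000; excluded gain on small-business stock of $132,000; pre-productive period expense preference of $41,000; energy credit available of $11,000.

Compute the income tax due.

Regular income tax:
  $109,000 × 9% = $9,810
  $158,000 × 13% = $20,540
  $182,000 × 27% = $49,140
  $150,000 × 39% = $58,500
  → $137,990
  Less energy credit $11,000 → $126,990

Tentative minimum tax:
  Adjusted income: $599,000 + $9,000 + $141,000 + $132,000 + $41,000 = $922,000
  Less exemption $63,000 → base $859,000
  $859,000 × 28% = $240,520

$240,520 > $126,990, so the tentative minimum tax is the binding amount.

$240,520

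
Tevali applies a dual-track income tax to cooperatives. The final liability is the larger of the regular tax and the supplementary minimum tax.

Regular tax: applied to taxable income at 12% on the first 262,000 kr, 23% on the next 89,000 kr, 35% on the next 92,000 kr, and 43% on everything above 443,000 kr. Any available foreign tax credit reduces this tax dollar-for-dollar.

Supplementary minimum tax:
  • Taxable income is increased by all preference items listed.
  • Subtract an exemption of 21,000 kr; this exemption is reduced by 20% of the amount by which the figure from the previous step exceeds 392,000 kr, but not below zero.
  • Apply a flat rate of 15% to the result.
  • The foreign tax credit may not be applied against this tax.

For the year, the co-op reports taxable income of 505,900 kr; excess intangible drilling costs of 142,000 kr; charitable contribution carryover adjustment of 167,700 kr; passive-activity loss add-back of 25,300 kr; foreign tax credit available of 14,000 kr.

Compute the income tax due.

126,135 kr

Supplementary minimum tax:
  Adjusted income: 505,900 kr + 142,000 kr + 167,700 kr + 25,300 kr = 840,900 kr
  Exemption: 20% × (840,900 kr − 392,000 kr) = 89,780 kr ≥ 21,000 kr, so the exemption is fully phased out
  Base: 840,900 kr − 0 kr = 840,900 kr
  840,900 kr × 15% = 126,135 kr

Regular tax:
  262,000 kr × 12% = 31,440 kr
  89,000 kr × 23% = 20,470 kr
  92,000 kr × 35% = 32,200 kr
  62,900 kr × 43% = 27,047 kr
  → 111,157 kr
  Less foreign tax credit 14,000 kr → 97,157 kr

126,135 kr > 97,157 kr, so the supplementary minimum tax is the binding amount.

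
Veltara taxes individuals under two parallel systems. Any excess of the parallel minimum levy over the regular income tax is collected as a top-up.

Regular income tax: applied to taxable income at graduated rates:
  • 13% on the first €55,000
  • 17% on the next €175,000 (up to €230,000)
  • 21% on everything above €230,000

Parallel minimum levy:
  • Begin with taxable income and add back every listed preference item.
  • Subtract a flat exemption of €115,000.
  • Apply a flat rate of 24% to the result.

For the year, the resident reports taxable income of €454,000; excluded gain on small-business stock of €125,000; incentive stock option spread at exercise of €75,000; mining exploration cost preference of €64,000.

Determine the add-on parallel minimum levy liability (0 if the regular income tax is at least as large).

€60,780

Parallel minimum levy:
  Adjusted income: €454,000 + €125,000 + €75,000 + €64,000 = €718,000
  Less exemption €115,000 → base €603,000
  €603,000 × 24% = €144,720

Regular income tax:
  €55,000 × 13% = €7,150
  €175,000 × 17% = €29,750
  €224,000 × 21% = €47,040
  → €83,940

Excess of parallel minimum levy over regular income tax: €144,720 − €83,940 = €60,780.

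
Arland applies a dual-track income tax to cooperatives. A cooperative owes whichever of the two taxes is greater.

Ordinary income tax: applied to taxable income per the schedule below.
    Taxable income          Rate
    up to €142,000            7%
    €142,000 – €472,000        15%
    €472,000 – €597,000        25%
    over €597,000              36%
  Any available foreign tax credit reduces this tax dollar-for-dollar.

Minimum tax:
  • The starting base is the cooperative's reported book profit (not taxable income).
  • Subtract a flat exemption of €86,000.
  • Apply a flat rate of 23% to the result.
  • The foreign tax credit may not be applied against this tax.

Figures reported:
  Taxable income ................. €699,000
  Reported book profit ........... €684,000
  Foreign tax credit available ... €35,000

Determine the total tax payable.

€137,540

Minimum tax:
  Base (reported book profit): €684,000
  Less exemption €86,000 → base €598,000
  €598,000 × 23% = €137,540

Ordinary income tax:
  €142,000 × 7% = €9,940
  €330,000 × 15% = €49,500
  €125,000 × 25% = €31,250
  €102,000 × 36% = €36,720
  → €127,410
  Less foreign tax credit €35,000 → €92,410

€137,540 > €92,410, so the minimum tax is the binding amount.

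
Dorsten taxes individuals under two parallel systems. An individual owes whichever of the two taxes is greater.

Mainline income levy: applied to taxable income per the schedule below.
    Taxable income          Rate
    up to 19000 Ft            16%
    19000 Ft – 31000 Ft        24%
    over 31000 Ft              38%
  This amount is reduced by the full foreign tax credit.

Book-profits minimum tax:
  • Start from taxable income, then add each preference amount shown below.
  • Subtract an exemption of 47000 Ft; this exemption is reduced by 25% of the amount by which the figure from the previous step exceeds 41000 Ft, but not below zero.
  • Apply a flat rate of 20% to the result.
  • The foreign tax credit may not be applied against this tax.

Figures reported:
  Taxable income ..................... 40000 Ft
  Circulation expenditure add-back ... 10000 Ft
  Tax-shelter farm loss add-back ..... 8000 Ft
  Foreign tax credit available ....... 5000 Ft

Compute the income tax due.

Book-profits minimum tax:
  Adjusted income: 40000 Ft + 10000 Ft + 8000 Ft = 58000 Ft
  Exemption: 47000 Ft − 25% × (58000 Ft − 41000 Ft) = 47000 Ft − 4250 Ft = 42750 Ft
  Base: 58000 Ft − 42750 Ft = 15250 Ft
  15250 Ft × 20% = 3050 Ft

Mainline income levy:
  19000 Ft × 16% = 3040 Ft
  12000 Ft × 24% = 2880 Ft
  9000 Ft × 38% = 3420 Ft
  → 9340 Ft
  Less foreign tax credit 5000 Ft → 4340 Ft

4340 Ft > 3050 Ft, so the mainline income levy governs.

4340 Ft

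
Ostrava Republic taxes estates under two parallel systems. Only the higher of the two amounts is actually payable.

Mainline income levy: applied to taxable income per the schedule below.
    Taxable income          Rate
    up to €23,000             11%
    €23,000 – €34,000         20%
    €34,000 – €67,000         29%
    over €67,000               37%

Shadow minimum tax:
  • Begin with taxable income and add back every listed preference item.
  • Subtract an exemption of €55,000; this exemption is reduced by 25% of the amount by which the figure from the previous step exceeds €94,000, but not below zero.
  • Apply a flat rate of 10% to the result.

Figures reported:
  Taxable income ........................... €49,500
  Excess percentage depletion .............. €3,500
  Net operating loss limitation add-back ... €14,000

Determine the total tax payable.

Shadow minimum tax:
  Adjusted income: €49,500 + €3,500 + €14,000 = €67,000
  Exemption: €67,000 ≤ €94,000, so full €55,000 applies
  Base: €67,000 − €55,000 = €12,000
  €12,000 × 10% = €1,200

Mainline income levy:
  €23,000 × 11% = €2,530
  €11,000 × 20% = €2,200
  €15,500 × 29% = €4,495
  → €9,225

€9,225 > €1,200, so the mainline income levy governs.

€9,225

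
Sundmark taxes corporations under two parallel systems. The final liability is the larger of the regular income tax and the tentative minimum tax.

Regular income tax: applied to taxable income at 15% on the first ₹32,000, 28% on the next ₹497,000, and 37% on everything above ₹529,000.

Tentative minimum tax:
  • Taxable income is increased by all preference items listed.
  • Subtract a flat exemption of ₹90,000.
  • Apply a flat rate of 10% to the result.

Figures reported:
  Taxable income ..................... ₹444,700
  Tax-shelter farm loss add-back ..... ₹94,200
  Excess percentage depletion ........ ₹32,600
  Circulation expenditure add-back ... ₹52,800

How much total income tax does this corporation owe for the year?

₹120,356

Tentative minimum tax:
  Adjusted income: ₹444,700 + ₹94,200 + ₹32,600 + ₹52,800 = ₹624,300
  Less exemption ₹90,000 → base ₹534,300
  ₹534,300 × 10% = ₹53,430

Regular income tax:
  ₹32,000 × 15% = ₹4,800
  ₹412,700 × 28% = ₹115,556
  → ₹120,356

₹120,356 > ₹53,430, so the regular income tax governs.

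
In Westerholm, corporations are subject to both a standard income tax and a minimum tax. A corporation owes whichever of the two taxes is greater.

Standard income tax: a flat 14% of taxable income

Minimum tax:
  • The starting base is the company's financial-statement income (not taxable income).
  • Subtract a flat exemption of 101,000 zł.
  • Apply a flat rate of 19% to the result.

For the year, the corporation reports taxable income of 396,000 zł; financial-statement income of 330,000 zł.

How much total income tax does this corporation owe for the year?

55,440 zł

Minimum tax:
  Base (financial-statement income): 330,000 zł
  Less exemption 101,000 zł → base 229,000 zł
  229,000 zł × 19% = 43,510 zł

Standard income tax:
  396,000 zł × 14% = 55,440 zł

55,440 zł > 43,510 zł, so the standard income tax governs.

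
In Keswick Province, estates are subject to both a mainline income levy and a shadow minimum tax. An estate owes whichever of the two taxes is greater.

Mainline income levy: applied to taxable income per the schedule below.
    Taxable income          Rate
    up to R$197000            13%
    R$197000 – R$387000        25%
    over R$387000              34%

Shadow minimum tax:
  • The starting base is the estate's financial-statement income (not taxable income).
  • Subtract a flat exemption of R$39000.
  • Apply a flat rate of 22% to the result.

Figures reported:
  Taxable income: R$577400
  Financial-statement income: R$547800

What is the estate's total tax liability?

Mainline income levy:
  R$197000 × 13% = R$25610
  R$190000 × 25% = R$47500
  R$190400 × 34% = R$64736
  → R$137846

Shadow minimum tax:
  Base (financial-statement income): R$547800
  Less exemption R$39000 → base R$508800
  R$508800 × 22% = R$111936

R$137846 > R$111936, so the mainline income levy governs.

R$137846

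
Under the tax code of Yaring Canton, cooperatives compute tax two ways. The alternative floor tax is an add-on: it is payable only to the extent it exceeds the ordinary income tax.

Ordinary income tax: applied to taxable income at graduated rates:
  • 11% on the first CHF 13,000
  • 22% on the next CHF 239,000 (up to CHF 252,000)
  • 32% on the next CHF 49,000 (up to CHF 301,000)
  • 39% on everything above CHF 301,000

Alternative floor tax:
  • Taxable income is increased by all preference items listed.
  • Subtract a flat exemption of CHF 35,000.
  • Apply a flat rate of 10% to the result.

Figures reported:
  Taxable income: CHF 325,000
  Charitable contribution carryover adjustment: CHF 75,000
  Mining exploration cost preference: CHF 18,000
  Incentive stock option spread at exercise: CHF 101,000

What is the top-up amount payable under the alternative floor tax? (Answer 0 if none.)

Alternative floor tax:
  Adjusted income: CHF 325,000 + CHF 75,000 + CHF 18,000 + CHF 101,000 = CHF 519,000
  Less exemption CHF 35,000 → base CHF 484,000
  CHF 484,000 × 10% = CHF 48,400

Ordinary income tax:
  CHF 13,000 × 11% = CHF 1,430
  CHF 239,000 × 22% = CHF 52,580
  CHF 49,000 × 32% = CHF 15,680
  CHF 24,000 × 39% = CHF 9,360
  → CHF 79,050

CHF 48,400 ≤ CHF 79,050, so no add-on is due.

CHF 0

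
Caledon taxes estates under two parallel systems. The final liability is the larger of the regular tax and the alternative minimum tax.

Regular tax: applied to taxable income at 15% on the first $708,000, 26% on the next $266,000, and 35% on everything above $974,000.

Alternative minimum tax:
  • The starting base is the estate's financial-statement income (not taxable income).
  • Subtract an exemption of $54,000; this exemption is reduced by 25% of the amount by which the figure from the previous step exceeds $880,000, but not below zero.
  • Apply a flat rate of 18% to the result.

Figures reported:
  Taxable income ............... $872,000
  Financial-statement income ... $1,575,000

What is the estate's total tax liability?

$283,500

Alternative minimum tax:
  Base (financial-statement income): $1,575,000
  Exemption: 25% × ($1,575,000 − $880,000) = $173,750 ≥ $54,000, so the exemption is fully phased out
  Base: $1,575,000 − $0 = $1,575,000
  $1,575,000 × 18% = $283,500

Regular tax:
  $708,000 × 15% = $106,200
  $164,000 × 26% = $42,640
  → $148,840

$283,500 > $148,840, so the alternative minimum tax is the binding amount.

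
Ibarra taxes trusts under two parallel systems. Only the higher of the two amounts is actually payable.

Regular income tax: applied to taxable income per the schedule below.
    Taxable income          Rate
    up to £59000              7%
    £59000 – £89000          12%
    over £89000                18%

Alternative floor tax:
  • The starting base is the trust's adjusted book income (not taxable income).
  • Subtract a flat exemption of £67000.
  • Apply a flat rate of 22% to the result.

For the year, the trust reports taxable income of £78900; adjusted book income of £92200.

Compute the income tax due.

Alternative floor tax:
  Base (adjusted book income): £92200
  Less exemption £67000 → base £25200
  £25200 × 22% = £5544

Regular income tax:
  £59000 × 7% = £4130
  £19900 × 12% = £2388
  → £6518

£6518 > £5544, so the regular income tax governs.

£6518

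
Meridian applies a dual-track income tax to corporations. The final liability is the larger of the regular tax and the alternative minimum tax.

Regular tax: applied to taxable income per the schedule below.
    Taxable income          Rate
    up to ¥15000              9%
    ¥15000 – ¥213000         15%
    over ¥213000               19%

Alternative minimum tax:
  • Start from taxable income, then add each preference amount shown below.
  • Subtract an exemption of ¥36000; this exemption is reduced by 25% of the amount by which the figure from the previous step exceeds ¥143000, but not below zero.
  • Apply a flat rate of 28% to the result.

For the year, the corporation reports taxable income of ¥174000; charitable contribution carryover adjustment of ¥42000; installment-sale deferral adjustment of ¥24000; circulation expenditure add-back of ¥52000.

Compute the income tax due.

Regular tax:
  ¥15000 × 9% = ¥1350
  ¥159000 × 15% = ¥23850
  → ¥25200

Alternative minimum tax:
  Adjusted income: ¥174000 + ¥42000 + ¥24000 + ¥52000 = ¥292000
  Exemption: 25% × (¥292000 − ¥143000) = ¥37250 ≥ ¥36000, so the exemption is fully phased out
  Base: ¥292000 − ¥0 = ¥292000
  ¥292000 × 28% = ¥81760

¥81760 > ¥25200, so the alternative minimum tax is the binding amount.

¥81760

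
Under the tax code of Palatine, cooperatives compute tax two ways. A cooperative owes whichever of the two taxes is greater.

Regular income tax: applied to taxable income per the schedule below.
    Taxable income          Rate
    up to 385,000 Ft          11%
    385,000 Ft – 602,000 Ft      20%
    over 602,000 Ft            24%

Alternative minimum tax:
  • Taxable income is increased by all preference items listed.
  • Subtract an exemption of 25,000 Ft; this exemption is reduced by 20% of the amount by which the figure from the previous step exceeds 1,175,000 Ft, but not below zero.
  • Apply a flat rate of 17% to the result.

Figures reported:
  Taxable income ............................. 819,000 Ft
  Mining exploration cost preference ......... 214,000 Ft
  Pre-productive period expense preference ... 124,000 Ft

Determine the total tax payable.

192,440 Ft

Alternative minimum tax:
  Adjusted income: 819,000 Ft + 214,000 Ft + 124,000 Ft = 1,157,000 Ft
  Exemption: 1,157,000 Ft ≤ 1,175,000 Ft, so full 25,000 Ft applies
  Base: 1,157,000 Ft − 25,000 Ft = 1,132,000 Ft
  1,132,000 Ft × 17% = 192,440 Ft

Regular income tax:
  385,000 Ft × 11% = 42,350 Ft
  217,000 Ft × 20% = 43,400 Ft
  217,000 Ft × 24% = 52,080 Ft
  → 137,830 Ft

192,440 Ft > 137,830 Ft, so the alternative minimum tax is the binding amount.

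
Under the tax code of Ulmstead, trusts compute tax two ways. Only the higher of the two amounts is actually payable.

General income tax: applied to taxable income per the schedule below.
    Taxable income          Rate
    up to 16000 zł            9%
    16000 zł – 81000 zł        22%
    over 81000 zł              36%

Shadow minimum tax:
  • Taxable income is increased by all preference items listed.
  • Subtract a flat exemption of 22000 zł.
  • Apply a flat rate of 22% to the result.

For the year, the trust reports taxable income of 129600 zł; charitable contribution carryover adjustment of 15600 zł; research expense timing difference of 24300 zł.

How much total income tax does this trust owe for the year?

Shadow minimum tax:
  Adjusted income: 129600 zł + 15600 zł + 24300 zł = 169500 zł
  Less exemption 22000 zł → base 147500 zł
  147500 zł × 22% = 32450 zł

General income tax:
  16000 zł × 9% = 1440 zł
  65000 zł × 22% = 14300 zł
  48600 zł × 36% = 17496 zł
  → 33236 zł

33236 zł > 32450 zł, so the general income tax governs.

33236 zł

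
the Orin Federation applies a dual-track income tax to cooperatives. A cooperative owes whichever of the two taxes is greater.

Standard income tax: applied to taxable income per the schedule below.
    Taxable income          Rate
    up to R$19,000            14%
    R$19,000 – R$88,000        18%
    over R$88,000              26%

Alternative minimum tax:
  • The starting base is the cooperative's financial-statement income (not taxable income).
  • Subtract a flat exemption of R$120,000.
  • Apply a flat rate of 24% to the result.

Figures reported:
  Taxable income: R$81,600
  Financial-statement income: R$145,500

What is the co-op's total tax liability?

R$13,928

Alternative minimum tax:
  Base (financial-statement income): R$145,500
  Less exemption R$120,000 → base R$25,500
  R$25,500 × 24% = R$6,120

Standard income tax:
  R$19,000 × 14% = R$2,660
  R$62,600 × 18% = R$11,268
  → R$13,928

R$13,928 > R$6,120, so the standard income tax governs.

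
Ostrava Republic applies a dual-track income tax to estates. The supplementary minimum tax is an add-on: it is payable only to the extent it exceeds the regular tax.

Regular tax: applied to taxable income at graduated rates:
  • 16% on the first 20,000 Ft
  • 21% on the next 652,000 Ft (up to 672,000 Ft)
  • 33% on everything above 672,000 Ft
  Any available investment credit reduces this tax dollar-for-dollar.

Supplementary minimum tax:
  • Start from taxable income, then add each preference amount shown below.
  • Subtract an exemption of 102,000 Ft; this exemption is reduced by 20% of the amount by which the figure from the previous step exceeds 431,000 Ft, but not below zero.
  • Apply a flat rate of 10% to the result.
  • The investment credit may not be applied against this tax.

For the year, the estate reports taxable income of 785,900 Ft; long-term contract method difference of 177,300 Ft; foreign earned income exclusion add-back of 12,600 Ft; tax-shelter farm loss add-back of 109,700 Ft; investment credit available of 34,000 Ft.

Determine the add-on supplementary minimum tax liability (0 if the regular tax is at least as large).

0 Ft

Regular tax:
  20,000 Ft × 16% = 3,200 Ft
  652,000 Ft × 21% = 136,920 Ft
  113,900 Ft × 33% = 37,587 Ft
  → 177,707 Ft
  Less investment credit 34,000 Ft → 143,707 Ft

Supplementary minimum tax:
  Adjusted income: 785,900 Ft + 177,300 Ft + 12,600 Ft + 109,700 Ft = 1,085,500 Ft
  Exemption: 20% × (1,085,500 Ft − 431,000 Ft) = 130,900 Ft ≥ 102,000 Ft, so the exemption is fully phased out
  Base: 1,085,500 Ft − 0 Ft = 1,085,500 Ft
  1,085,500 Ft × 10% = 108,550 Ft

108,550 Ft ≤ 143,707 Ft, so no add-on is due.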